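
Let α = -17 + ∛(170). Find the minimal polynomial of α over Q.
m_α(x) = x^3 + 51x^2 + 867x + 4743

Set β = α + 17 = ∛(170), so β^3 = 170. Then (α + 17)^3 - 170 = 0, i.e. α is a root of g(x) = (x + 17)^3 - 170 = x^3 + 51x^2 + 867x + 4743. Since g(x) = h(x + 17) where h(x) = x^3 - 170, and h is irreducible over Q (because 170 is not a perfect cube, so h has no rational root, and a monic cubic with no rational root is irreducible), g is also irreducible (irreducibility is preserved under the substitution x → x + 17). Hence m_α(x) = x^3 + 51x^2 + 867x + 4743.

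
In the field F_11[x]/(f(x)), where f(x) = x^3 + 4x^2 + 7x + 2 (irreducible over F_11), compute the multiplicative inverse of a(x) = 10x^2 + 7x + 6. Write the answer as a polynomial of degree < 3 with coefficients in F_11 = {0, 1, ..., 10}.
a(x)^(-1) ≡ 8x^2 + 2x + 5 (mod f(x))

Since f is irreducible over F_11, F_11[x]/(f) is a field and a(x) ≠ 0 has an inverse. Apply the extended Euclidean algorithm to f(x) and a(x) in F_11[x]: f(x) = (10x)·a(x) + (2x + 2);  a(x) = (5x + 4)·(2x + 2) + (9). The last nonzero remainder is the constant 9 = gcd(f, a) in F_11. Back-substituting through the division chain expresses 9 = s(x)·a(x) + t(x)·f(x) with s(x) ≡ 6x^2 + 7x + 1 (mod f), so (6x^2 + 7x + 1)·a(x) ≡ 9 (mod f). Multiplying by 9^(-1) ≡ 5 in F_11 gives a(x)^(-1) ≡ 5·(6x^2 + 7x + 1) ≡ 8x^2 + 2x + 5 (mod f). Check: (10x^2 + 7x + 6)·(8x^2 + 2x + 5) = 3x^4 + 10x^3 + 2x^2 + 3x + 8 ≡ 1 (mod x^3 + 4x^2 + 7x + 2).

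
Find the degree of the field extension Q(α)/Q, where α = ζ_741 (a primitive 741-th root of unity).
[Q(α):Q] = 432

The minimal polynomial of ζ_741 over Q is the 741-th cyclotomic polynomial Φ_741(x), which is irreducible over Q and has degree φ(741) = 432. Hence [Q(α):Q] = φ(741) = 432.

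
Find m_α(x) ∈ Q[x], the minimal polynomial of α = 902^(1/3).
m_α(x) = x^3 - 902

α satisfies α^3 = 902, so x^3 - 902 annihilates α. By the rational root test, a rational root p/q (in lowest terms) of x^3 - 902 would satisfy p^3 = 902 q^3, forcing q = 1 and p^3 = 902; but 902 is not a perfect cube, contradiction. A monic cubic over Q with no rational root is irreducible (any nontrivial factorization would include a linear factor). Hence x^3 - 902 is the minimal polynomial of α, and in particular [Q(α):Q] = 3.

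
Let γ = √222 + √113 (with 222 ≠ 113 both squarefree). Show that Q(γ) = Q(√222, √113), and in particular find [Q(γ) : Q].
[Q(γ) : Q] = 4 (equivalently, Q(γ) = Q(√222, √113))

Obviously Q(γ) ⊆ Q(√222, √113), and [Q(√222, √113):Q] = 4 (since 222, 113 are distinct squarefree integers > 1 with 25086 not a perfect square). To show equality we compute the minimal polynomial of γ. From γ = √222 + √113: γ^2 = 222 + 2√(25086) + 113 = 335 + 2√(25086), so γ^2 - 335 = 2√(25086); squaring, (γ^2 - 335)^2 = 4·25086, i.e. γ^4 - 670γ^2 + 112225 - 100344 = 0, i.e. γ^4 - 670γ^2 + 11881 = 0. So γ is a root of x^4 - 670x^2 + 11881. This polynomial is irreducible over Q: it has no rational root (each ±√222 ± √113 is irrational), and any factorization into two quadratics over Q would force √(25086) ∈ Q (pairing opposite roots) or √222, √113 ∈ Q (other pairings), all impossible. Hence [Q(γ):Q] = 4 = [Q(√222, √113):Q], so Q(γ) = Q(√222, √113).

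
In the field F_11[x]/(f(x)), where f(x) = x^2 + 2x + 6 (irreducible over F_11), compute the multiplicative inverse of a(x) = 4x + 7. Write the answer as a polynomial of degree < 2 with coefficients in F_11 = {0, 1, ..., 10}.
a(x)^(-1) ≡ 7x + 10 (mod f(x))

Since f is irreducible over F_11, F_11[x]/(f) is a field and a(x) ≠ 0 has an inverse. Apply the extended Euclidean algorithm to f(x) and a(x) in F_11[x]: f(x) = (3x + 9)·a(x) + (9). The last nonzero remainder is the constant 9 = gcd(f, a) in F_11. Back-substituting through the division chain expresses 9 = s(x)·a(x) + t(x)·f(x) with s(x) ≡ 8x + 2 (mod f), so (8x + 2)·a(x) ≡ 9 (mod f). Multiplying by 9^(-1) ≡ 5 in F_11 gives a(x)^(-1) ≡ 5·(8x + 2) ≡ 7x + 10 (mod f). Check: (4x + 7)·(7x + 10) = 6x^2 + x + 4 ≡ 1 (mod x^2 + 2x + 6).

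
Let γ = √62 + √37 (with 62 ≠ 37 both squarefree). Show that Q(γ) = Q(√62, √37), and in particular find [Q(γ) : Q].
[Q(γ) : Q] = 4 (equivalently, Q(γ) = Q(√62, √37))

Obviously Q(γ) ⊆ Q(√62, √37), and [Q(√62, √37):Q] = 4 (since 62, 37 are distinct squarefree integers > 1 with 2294 not a perfect square). To show equality we compute the minimal polynomial of γ. From γ = √62 + √37: γ^2 = 62 + 2√(2294) + 37 = 99 + 2√(2294), so γ^2 - 99 = 2√(2294); squaring, (γ^2 - 99)^2 = 4·2294, i.e. γ^4 - 198γ^2 + 9801 - 9176 = 0, i.e. γ^4 - 198γ^2 + 625 = 0. So γ is a root of x^4 - 198x^2 + 625. This polynomial is irreducible over Q: it has no rational root (each ±√62 ± √37 is irrational), and any factorization into two quadratics over Q would force √(2294) ∈ Q (pairing opposite roots) or √62, √37 ∈ Q (other pairings), all impossible. Hence [Q(γ):Q] = 4 = [Q(√62, √37):Q], so Q(γ) = Q(√62, √37).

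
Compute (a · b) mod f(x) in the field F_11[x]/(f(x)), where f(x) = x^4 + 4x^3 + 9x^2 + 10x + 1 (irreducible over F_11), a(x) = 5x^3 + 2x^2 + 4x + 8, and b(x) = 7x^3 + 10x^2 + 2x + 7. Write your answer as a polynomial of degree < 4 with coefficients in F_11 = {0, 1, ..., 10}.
a · b ≡ 6x^3 + 8x^2 + 2x + 9 (mod f(x))

Multiply in F_11[x]: a(x)·b(x) = (5x^3 + 2x^2 + 4x + 8)·(7x^3 + 10x^2 + 2x + 7) = 2x^6 + 9x^5 + 3x^4 + 3x^3 + 3x^2 + 1. This has degree ≥ 4, so divide by f(x) over F_11: 2x^6 + 9x^5 + 3x^4 + 3x^3 + 3x^2 + 1 = (2x^2 + x + 3)·(x^4 + 4x^3 + 9x^2 + 10x + 1) + (6x^3 + 8x^2 + 2x + 9). Hence a·b ≡ 6x^3 + 8x^2 + 2x + 9 (mod f). (F_11[x]/(f) is a field with 11^4 = 14641 elements since f is irreducible of degree 4.)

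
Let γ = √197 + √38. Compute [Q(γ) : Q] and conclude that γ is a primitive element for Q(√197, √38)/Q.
[Q(γ) : Q] = 4 (equivalently, Q(γ) = Q(√197, √38))

Obviously Q(γ) ⊆ Q(√197, √38), and [Q(√197, √38):Q] = 4 (since 197, 38 are distinct squarefree integers > 1 with 7486 not a perfect square). To show equality we compute the minimal polynomial of γ. From γ = √197 + √38: γ^2 = 197 + 2√(7486) + 38 = 235 + 2√(7486), so γ^2 - 235 = 2√(7486); squaring, (γ^2 - 235)^2 = 4·7486, i.e. γ^4 - 470γ^2 + 55225 - 29944 = 0, i.e. γ^4 - 470γ^2 + 25281 = 0. So γ is a root of x^4 - 470x^2 + 25281. This polynomial is irreducible over Q: it has no rational root (each ±√197 ± √38 is irrational), and any factorization into two quadratics over Q would force √(7486) ∈ Q (pairing opposite roots) or √197, √38 ∈ Q (other pairings), all impossible. Hence [Q(γ):Q] = 4 = [Q(√197, √38):Q], so Q(γ) = Q(√197, √38).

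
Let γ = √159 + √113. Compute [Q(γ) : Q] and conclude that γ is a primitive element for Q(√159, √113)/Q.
[Q(γ) : Q] = 4 (equivalently, Q(γ) = Q(√159, √113))

Obviously Q(γ) ⊆ Q(√159, √113), and [Q(√159, √113):Q] = 4 (since 159, 113 are distinct squarefree integers > 1 with 17967 not a perfect square). To show equality we compute the minimal polynomial of γ. From γ = √159 + √113: γ^2 = 159 + 2√(17967) + 113 = 272 + 2√(17967), so γ^2 - 272 = 2√(17967); squaring, (γ^2 - 272)^2 = 4·17967, i.e. γ^4 - 544γ^2 + 73984 - 71868 = 0, i.e. γ^4 - 544γ^2 + 2116 = 0. So γ is a root of x^4 - 544x^2 + 2116. This polynomial is irreducible over Q: it has no rational root (each ±√159 ± √113 is irrational), and any factorization into two quadratics over Q would force √(17967) ∈ Q (pairing opposite roots) or √159, √113 ∈ Q (other pairings), all impossible. Hence [Q(γ):Q] = 4 = [Q(√159, √113):Q], so Q(γ) = Q(√159, √113).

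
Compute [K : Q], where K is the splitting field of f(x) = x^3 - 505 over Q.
[K : Q] = 6

The roots of x^3 - 505 are ∛505, ω∛505, ω^2∛505 where ω = e^(2πi/3) is a primitive cube root of unity, so K = Q(∛505, ω). Now [Q(∛505):Q] = 3 (since 505 is not a perfect cube, x^3 - 505 is irreducible) and [Q(ω):Q] = 2. Both 2 and 3 divide [K:Q], and [K:Q] ≤ 3·2 = 6, so [K:Q] = 6. (Equivalently: Q(∛505) ⊂ R but ω ∉ R, so [K : Q(∛505)] = 2.)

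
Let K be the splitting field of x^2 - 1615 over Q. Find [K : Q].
[K : Q] = 2

f(x) = x^2 - 1615 factors as (x - √1615)(x + √1615). The splitting field is K = Q(√1615). Since 1615 is squarefree and > 1, it is not a perfect square, so x^2 - 1615 is irreducible over Q and [Q(√1615) : Q] = 2. Hence [K : Q] = 2.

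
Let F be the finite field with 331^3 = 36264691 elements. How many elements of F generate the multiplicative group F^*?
There are φ(36264690) = 7534080 primitive elements

F_q^* is cyclic of order q - 1 = 36264690. A cyclic group of order m has exactly φ(m) generators. Here m = 36264690 = 2 · 3^2 · 5 · 7 · 11 · 5233, so the number of primitive elements is φ(36264690) = 7534080.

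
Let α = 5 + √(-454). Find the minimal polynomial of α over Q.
m_α(x) = x^2 - 10x + 479

From α - 5 = √(-454), squaring gives (α - 5)^2 = -454, i.e. α^2 - 10α + 25 = -454, so α^2 - 10α + 479 = 0. The discriminant of x^2 - 10x + 479 is (-10)^2 - 4·(479) = 100 - 1916 = -1816, and 4·(-454) is not a perfect square in Q since -454 is squarefree and ≠ 1. Hence x^2 - 10x + 479 is irreducible over Q and is the minimal polynomial of α.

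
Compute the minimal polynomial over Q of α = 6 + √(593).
m_α(x) = x^2 - 12x - 557

From α - 6 = √(593), squaring gives (α - 6)^2 = 593, i.e. α^2 - 12α + 36 = 593, so α^2 - 12α - 557 = 0. The discriminant of x^2 - 12x - 557 is (-12)^2 - 4·(-557) = 144 + 2228 = 2372, and 4·(593) is not a perfect square in Q since 593 is squarefree and ≠ 1. Hence x^2 - 12x - 557 is irreducible over Q and is the minimal polynomial of α.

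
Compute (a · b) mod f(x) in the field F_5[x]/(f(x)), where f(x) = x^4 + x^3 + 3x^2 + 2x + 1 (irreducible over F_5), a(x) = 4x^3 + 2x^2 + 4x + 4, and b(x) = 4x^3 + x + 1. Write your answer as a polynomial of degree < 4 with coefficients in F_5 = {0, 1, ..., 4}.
a · b ≡ 4x^3 + x^2 + x + 4 (mod f(x))

Multiply in F_5[x]: a(x)·b(x) = (4x^3 + 2x^2 + 4x + 4)·(4x^3 + x + 1) = x^6 + 3x^5 + 2x^3 + x^2 + 3x + 4. This has degree ≥ 4, so divide by f(x) over F_5: x^6 + 3x^5 + 2x^3 + x^2 + 3x + 4 = (x^2 + 2x)·(x^4 + x^3 + 3x^2 + 2x + 1) + (4x^3 + x^2 + x + 4). Hence a·b ≡ 4x^3 + x^2 + x + 4 (mod f). (F_5[x]/(f) is a field with 5^4 = 625 elements since f is irreducible of degree 4.)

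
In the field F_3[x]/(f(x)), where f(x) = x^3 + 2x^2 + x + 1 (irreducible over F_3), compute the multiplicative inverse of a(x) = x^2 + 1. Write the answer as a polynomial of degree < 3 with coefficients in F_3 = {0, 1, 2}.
a(x)^(-1) ≡ x + 2 (mod f(x))

Since f is irreducible over F_3, F_3[x]/(f) is a field and a(x) ≠ 0 has an inverse. Apply the extended Euclidean algorithm to f(x) and a(x) in F_3[x]: f(x) = (x + 2)·a(x) + (2). The last nonzero remainder is the constant 2 = gcd(f, a) in F_3. Back-substituting through the division chain expresses 2 = s(x)·a(x) + t(x)·f(x) with s(x) ≡ 2x + 1 (mod f), so (2x + 1)·a(x) ≡ 2 (mod f). Multiplying by 2^(-1) ≡ 2 in F_3 gives a(x)^(-1) ≡ 2·(2x + 1) ≡ x + 2 (mod f). Check: (x^2 + 1)·(x + 2) = x^3 + 2x^2 + x + 2 ≡ 1 (mod x^3 + 2x^2 + x + 1).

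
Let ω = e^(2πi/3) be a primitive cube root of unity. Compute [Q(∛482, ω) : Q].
[Q(∛482, ω) : Q] = 6

[Q(∛482):Q] = 3 (min poly x^3 - 482, irreducible since 482 is not a perfect cube). [Q(ω):Q] = 2 (min poly x^2 + x + 1). Since Q(∛482) ⊂ R and ω ∉ R, we have ω ∉ Q(∛482), so x^2 + x + 1 remains irreducible over Q(∛482) and [Q(∛482, ω) : Q(∛482)] = 2. By the tower law, [Q(∛482, ω) : Q] = 3 · 2 = 6. (In fact Q(∛482, ω) is the splitting field of x^3 - 482 over Q.)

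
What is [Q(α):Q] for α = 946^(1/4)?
[Q(α):Q] = 4

α is a root of x^4 - 946. By Eisenstein's criterion at the prime p = 2 (which divides the constant term 946 but p^2 = 4 does not, since 946 is squarefree), x^4 - 946 is irreducible over Q. Hence [Q(α):Q] = 4.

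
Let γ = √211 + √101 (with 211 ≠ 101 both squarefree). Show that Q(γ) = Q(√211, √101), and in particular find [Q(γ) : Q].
[Q(γ) : Q] = 4 (equivalently, Q(γ) = Q(√211, √101))

Obviously Q(γ) ⊆ Q(√211, √101), and [Q(√211, √101):Q] = 4 (since 211, 101 are distinct squarefree integers > 1 with 21311 not a perfect square). To show equality we compute the minimal polynomial of γ. From γ = √211 + √101: γ^2 = 211 + 2√(21311) + 101 = 312 + 2√(21311), so γ^2 - 312 = 2√(21311); squaring, (γ^2 - 312)^2 = 4·21311, i.e. γ^4 - 624γ^2 + 97344 - 85244 = 0, i.e. γ^4 - 624γ^2 + 12100 = 0. So γ is a root of x^4 - 624x^2 + 12100. This polynomial is irreducible over Q: it has no rational root (each ±√211 ± √101 is irrational), and any factorization into two quadratics over Q would force √(21311) ∈ Q (pairing opposite roots) or √211, √101 ∈ Q (other pairings), all impossible. Hence [Q(γ):Q] = 4 = [Q(√211, √101):Q], so Q(γ) = Q(√211, √101).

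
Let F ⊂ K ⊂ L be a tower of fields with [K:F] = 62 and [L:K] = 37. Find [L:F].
[L:F] = 2294

The tower law says that for any tower of field extensions F ⊂ K ⊂ L with finite degrees, [L:F] = [L:K] · [K:F]. Here this gives [L:F] = 37 · 62 = 2294.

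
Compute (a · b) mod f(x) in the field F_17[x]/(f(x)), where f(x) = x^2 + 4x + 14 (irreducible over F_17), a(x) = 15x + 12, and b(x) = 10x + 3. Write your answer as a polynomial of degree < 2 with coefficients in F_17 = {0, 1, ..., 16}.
a · b ≡ 7x + 10 (mod f(x))

Multiply in F_17[x]: a(x)·b(x) = (15x + 12)·(10x + 3) = 14x^2 + 12x + 2. This has degree ≥ 2, so divide by f(x) over F_17: 14x^2 + 12x + 2 = (14)·(x^2 + 4x + 14) + (7x + 10). Hence a·b ≡ 7x + 10 (mod f). (F_17[x]/(f) is a field with 17^2 = 289 elements since f is irreducible of degree 2.)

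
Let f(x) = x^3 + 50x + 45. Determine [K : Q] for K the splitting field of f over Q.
[K : Q] = 6

By the rational root test, any rational root of the monic integer polynomial f(x) = x^3 + 50x + 45 must be an integer dividing the constant term 45, i.e. one of ±{1, 3, 5, 9, 15, 45}. Evaluating: f(1) = 96, f(-1) = -6, f(3) = 222, f(-3) = -132, f(5) = 420, f(-5) = -330, f(9) = 1224, f(-9) = -1134, f(15) = 4170, f(-15) = -4080, f(45) = 93420, f(-45) = -93330; none is 0, so f has no rational root and is therefore irreducible over Q (a cubic with no linear factor over a field is irreducible). For an irreducible cubic, the Galois group is A_3 or S_3 according as the discriminant disc(f) = -4a^3 - 27b^2 = -4·(50)^3 - 27·(45)^2 = -554675 is or is not a square in Q. Here disc(f) = -554675 is not a perfect square in Q, so the Galois group of f over Q is not contained in A_3 and must be all of S_3. The splitting field has degree |S_3| = 6 over Q, so [K : Q] = 6.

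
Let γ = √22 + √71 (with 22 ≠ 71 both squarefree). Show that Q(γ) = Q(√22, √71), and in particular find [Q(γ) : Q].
[Q(γ) : Q] = 4 (equivalently, Q(γ) = Q(√22, √71))

Obviously Q(γ) ⊆ Q(√22, √71), and [Q(√22, √71):Q] = 4 (since 22, 71 are distinct squarefree integers > 1 with 1562 not a perfect square). To show equality we compute the minimal polynomial of γ. From γ = √22 + √71: γ^2 = 22 + 2√(1562) + 71 = 93 + 2√(1562), so γ^2 - 93 = 2√(1562); squaring, (γ^2 - 93)^2 = 4·1562, i.e. γ^4 - 186γ^2 + 8649 - 6248 = 0, i.e. γ^4 - 186γ^2 + 2401 = 0. So γ is a root of x^4 - 186x^2 + 2401. This polynomial is irreducible over Q: it has no rational root (each ±√22 ± √71 is irrational), and any factorization into two quadratics over Q would force √(1562) ∈ Q (pairing opposite roots) or √22, √71 ∈ Q (other pairings), all impossible. Hence [Q(γ):Q] = 4 = [Q(√22, √71):Q], so Q(γ) = Q(√22, √71).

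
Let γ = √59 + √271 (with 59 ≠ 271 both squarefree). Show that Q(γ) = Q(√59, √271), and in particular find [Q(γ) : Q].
[Q(γ) : Q] = 4 (equivalently, Q(γ) = Q(√59, √271))

Obviously Q(γ) ⊆ Q(√59, √271), and [Q(√59, √271):Q] = 4 (since 59, 271 are distinct squarefree integers > 1 with 15989 not a perfect square). To show equality we compute the minimal polynomial of γ. From γ = √59 + √271: γ^2 = 59 + 2√(15989) + 271 = 330 + 2√(15989), so γ^2 - 330 = 2√(15989); squaring, (γ^2 - 330)^2 = 4·15989, i.e. γ^4 - 660γ^2 + 108900 - 63956 = 0, i.e. γ^4 - 660γ^2 + 44944 = 0. So γ is a root of x^4 - 660x^2 + 44944. This polynomial is irreducible over Q: it has no rational root (each ±√59 ± √271 is irrational), and any factorization into two quadratics over Q would force √(15989) ∈ Q (pairing opposite roots) or √59, √271 ∈ Q (other pairings), all impossible. Hence [Q(γ):Q] = 4 = [Q(√59, √271):Q], so Q(γ) = Q(√59, √271).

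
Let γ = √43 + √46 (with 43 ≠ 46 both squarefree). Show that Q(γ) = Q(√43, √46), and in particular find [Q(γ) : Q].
[Q(γ) : Q] = 4 (equivalently, Q(γ) = Q(√43, √46))

Obviously Q(γ) ⊆ Q(√43, √46), and [Q(√43, √46):Q] = 4 (since 43, 46 are distinct squarefree integers > 1 with 1978 not a perfect square). To show equality we compute the minimal polynomial of γ. From γ = √43 + √46: γ^2 = 43 + 2√(1978) + 46 = 89 + 2√(1978), so γ^2 - 89 = 2√(1978); squaring, (γ^2 - 89)^2 = 4·1978, i.e. γ^4 - 178γ^2 + 7921 - 7912 = 0, i.e. γ^4 - 178γ^2 + 9 = 0. So γ is a root of x^4 - 178x^2 + 9. This polynomial is irreducible over Q: it has no rational root (each ±√43 ± √46 is irrational), and any factorization into two quadratics over Q would force √(1978) ∈ Q (pairing opposite roots) or √43, √46 ∈ Q (other pairings), all impossible. Hence [Q(γ):Q] = 4 = [Q(√43, √46):Q], so Q(γ) = Q(√43, √46).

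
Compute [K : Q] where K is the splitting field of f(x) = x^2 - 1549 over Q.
[K : Q] = 2

f(x) = x^2 - 1549 factors as (x - √1549)(x + √1549). The splitting field is K = Q(√1549). Since 1549 is squarefree and > 1, it is not a perfect square, so x^2 - 1549 is irreducible over Q and [Q(√1549) : Q] = 2. Hence [K : Q] = 2.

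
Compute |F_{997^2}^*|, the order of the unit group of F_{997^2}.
|F_{997^2}^*| = 994008

F_{997^2} has 997^2 = 994009 elements; its multiplicative group consists of all nonzero elements, so |F_{997^2}^*| = 994009 - 1 = 994008. (It is cyclic since any finite subgroup of the multiplicative group of a field is cyclic.)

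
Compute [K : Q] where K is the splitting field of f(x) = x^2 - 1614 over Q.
[K : Q] = 2

f(x) = x^2 - 1614 factors as (x - √1614)(x + √1614). The splitting field is K = Q(√1614). Since 1614 is squarefree and > 1, it is not a perfect square, so x^2 - 1614 is irreducible over Q and [Q(√1614) : Q] = 2. Hence [K : Q] = 2.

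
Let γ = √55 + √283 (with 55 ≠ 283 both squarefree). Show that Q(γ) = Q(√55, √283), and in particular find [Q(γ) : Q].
[Q(γ) : Q] = 4 (equivalently, Q(γ) = Q(√55, √283))

Obviously Q(γ) ⊆ Q(√55, √283), and [Q(√55, √283):Q] = 4 (since 55, 283 are distinct squarefree integers > 1 with 15565 not a perfect square). To show equality we compute the minimal polynomial of γ. From γ = √55 + √283: γ^2 = 55 + 2√(15565) + 283 = 338 + 2√(15565), so γ^2 - 338 = 2√(15565); squaring, (γ^2 - 338)^2 = 4·15565, i.e. γ^4 - 676γ^2 + 114244 - 62260 = 0, i.e. γ^4 - 676γ^2 + 51984 = 0. So γ is a root of x^4 - 676x^2 + 51984. This polynomial is irreducible over Q: it has no rational root (each ±√55 ± √283 is irrational), and any factorization into two quadratics over Q would force √(15565) ∈ Q (pairing opposite roots) or √55, √283 ∈ Q (other pairings), all impossible. Hence [Q(γ):Q] = 4 = [Q(√55, √283):Q], so Q(γ) = Q(√55, √283).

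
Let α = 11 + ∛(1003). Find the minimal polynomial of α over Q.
m_α(x) = x^3 - 33x^2 + 363x - 2334

Set β = α - 11 = ∛(1003), so β^3 = 1003. Then (α - 11)^3 - 1003 = 0, i.e. α is a root of g(x) = (x - 11)^3 - 1003 = x^3 - 33x^2 + 363x - 2334. Since g(x) = h(x - 11) where h(x) = x^3 - 1003, and h is irreducible over Q (because 1003 is not a perfect cube, so h has no rational root, and a monic cubic with no rational root is irreducible), g is also irreducible (irreducibility is preserved under the substitution x → x - 11). Hence m_α(x) = x^3 - 33x^2 + 363x - 2334.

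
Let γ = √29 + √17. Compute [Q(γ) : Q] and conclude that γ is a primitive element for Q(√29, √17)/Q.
[Q(γ) : Q] = 4 (equivalently, Q(γ) = Q(√29, √17))

Obviously Q(γ) ⊆ Q(√29, √17), and [Q(√29, √17):Q] = 4 (since 29, 17 are distinct squarefree integers > 1 with 493 not a perfect square). To show equality we compute the minimal polynomial of γ. From γ = √29 + √17: γ^2 = 29 + 2√(493) + 17 = 46 + 2√(493), so γ^2 - 46 = 2√(493); squaring, (γ^2 - 46)^2 = 4·493, i.e. γ^4 - 92γ^2 + 2116 - 1972 = 0, i.e. γ^4 - 92γ^2 + 144 = 0. So γ is a root of x^4 - 92x^2 + 144. This polynomial is irreducible over Q: it has no rational root (each ±√29 ± √17 is irrational), and any factorization into two quadratics over Q would force √(493) ∈ Q (pairing opposite roots) or √29, √17 ∈ Q (other pairings), all impossible. Hence [Q(γ):Q] = 4 = [Q(√29, √17):Q], so Q(γ) = Q(√29, √17).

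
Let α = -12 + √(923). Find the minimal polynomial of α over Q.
m_α(x) = x^2 + 24x - 779

From α + 12 = √(923), squaring gives (α + 12)^2 = 923, i.e. α^2 + 24α + 144 = 923, so α^2 + 24α - 779 = 0. The discriminant of x^2 + 24x - 779 is (24)^2 - 4·(-779) = 576 + 3116 = 3692, and 4·(923) is not a perfect square in Q since 923 is squarefree and ≠ 1. Hence x^2 + 24x - 779 is irreducible over Q and is the minimal polynomial of α.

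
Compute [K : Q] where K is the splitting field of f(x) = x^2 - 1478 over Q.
[K : Q] = 2

f(x) = x^2 - 1478 factors as (x - √1478)(x + √1478). The splitting field is K = Q(√1478). Since 1478 is squarefree and > 1, it is not a perfect square, so x^2 - 1478 is irreducible over Q and [Q(√1478) : Q] = 2. Hence [K : Q] = 2.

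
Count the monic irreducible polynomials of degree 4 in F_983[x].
There are 233428366308 monic irreducible polynomials of degree 4 over F_983

Each element of F_{983^4} that lies in no proper subfield is a root of exactly one monic irreducible of degree 4 over F_983, and each such polynomial has 4 distinct roots in F_{983^4}. By Möbius inversion the count is N_983(4) = (1/4) Σ_{d|4} μ(4/d) · 983^d = (1/4)(μ(4)·983^1 + μ(2)·983^2 + μ(1)·983^4) = 933713465232/4 = 233428366308.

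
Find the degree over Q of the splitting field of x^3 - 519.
[K : Q] = 6

The roots of x^3 - 519 are ∛519, ω∛519, ω^2∛519 where ω = e^(2πi/3) is a primitive cube root of unity, so K = Q(∛519, ω). Now [Q(∛519):Q] = 3 (since 519 is not a perfect cube, x^3 - 519 is irreducible) and [Q(ω):Q] = 2. Both 2 and 3 divide [K:Q], and [K:Q] ≤ 3·2 = 6, so [K:Q] = 6. (Equivalently: Q(∛519) ⊂ R but ω ∉ R, so [K : Q(∛519)] = 2.)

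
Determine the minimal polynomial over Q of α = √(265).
m_α(x) = x^2 - 265

α satisfies α^2 - 265 = 0, so x^2 - 265 annihilates α. Since d = 265 is squarefree and ≠ 1, it is not a perfect square in Q, so x^2 - 265 has no rational root and is therefore irreducible over Q (a degree-2 polynomial over a field is irreducible iff it has no root). Hence m_α(x) = x^2 - 265.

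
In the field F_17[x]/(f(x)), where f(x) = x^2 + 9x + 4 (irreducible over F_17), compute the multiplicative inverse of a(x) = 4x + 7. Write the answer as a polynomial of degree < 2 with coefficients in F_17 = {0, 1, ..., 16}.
a(x)^(-1) ≡ 7x + 4 (mod f(x))

Since f is irreducible over F_17, F_17[x]/(f) is a field and a(x) ≠ 0 has an inverse. Apply the extended Euclidean algorithm to f(x) and a(x) in F_17[x]: f(x) = (13x + 5)·a(x) + (3). The last nonzero remainder is the constant 3 = gcd(f, a) in F_17. Back-substituting through the division chain expresses 3 = s(x)·a(x) + t(x)·f(x) with s(x) ≡ 4x + 12 (mod f), so (4x + 12)·a(x) ≡ 3 (mod f). Multiplying by 3^(-1) ≡ 6 in F_17 gives a(x)^(-1) ≡ 6·(4x + 12) ≡ 7x + 4 (mod f). Check: (4x + 7)·(7x + 4) = 11x^2 + 14x + 11 ≡ 1 (mod x^2 + 9x + 4).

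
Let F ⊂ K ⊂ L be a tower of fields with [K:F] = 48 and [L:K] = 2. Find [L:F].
[L:F] = 96

The tower law says that for any tower of field extensions F ⊂ K ⊂ L with finite degrees, [L:F] = [L:K] · [K:F]. Here this gives [L:F] = 2 · 48 = 96.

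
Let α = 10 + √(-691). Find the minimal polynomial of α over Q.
m_α(x) = x^2 - 20x + 791

From α - 10 = √(-691), squaring gives (α - 10)^2 = -691, i.e. α^2 - 20α + 100 = -691, so α^2 - 20α + 791 = 0. The discriminant of x^2 - 20x + 791 is (-20)^2 - 4·(791) = 400 - 3164 = -2764, and 4·(-691) is not a perfect square in Q since -691 is squarefree and ≠ 1. Hence x^2 - 20x + 791 is irreducible over Q and is the minimal polynomial of α.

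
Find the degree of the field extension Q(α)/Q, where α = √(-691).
[Q(α):Q] = 2

[Q(α):Q] equals the degree of the minimal polynomial of α. Here α^2 = -691 and x^2 + 691 is irreducible (d = -691 is squarefree, ≠ 1, hence not a square), so deg(m_α) = 2. Thus [Q(α):Q] = 2.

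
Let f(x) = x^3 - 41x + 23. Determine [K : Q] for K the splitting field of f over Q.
[K : Q] = 6

By the rational root test, any rational root of the monic integer polynomial f(x) = x^3 - 41x + 23 must be an integer dividing the constant term 23, i.e. one of ±{1, 23}. Evaluating: f(1) = -17, f(-1) = 63, f(23) = 11247, f(-23) = -11201; none is 0, so f has no rational root and is therefore irreducible over Q (a cubic with no linear factor over a field is irreducible). For an irreducible cubic, the Galois group is A_3 or S_3 according as the discriminant disc(f) = -4a^3 - 27b^2 = -4·(-41)^3 - 27·(23)^2 = 261401 is or is not a square in Q. Here disc(f) = 261401 is not a perfect square in Q, so the Galois group of f over Q is not contained in A_3 and must be all of S_3. The splitting field has degree |S_3| = 6 over Q, so [K : Q] = 6.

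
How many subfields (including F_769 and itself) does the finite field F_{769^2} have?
F_{769^2} has 2 subfields

The subfields of F_{p^n} are exactly the fields F_{p^d} for d | n (each is the fixed field of the unique index-d subgroup of Gal(F_{p^n}/F_p) ≅ Z/nZ). The divisors of n = 2 are {1, 2}, giving 2 subfields: F_{769^1}, F_{769^2}.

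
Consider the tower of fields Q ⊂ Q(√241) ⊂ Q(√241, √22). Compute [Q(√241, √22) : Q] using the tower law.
[Q(√241, √22) : Q] = 4

[Q(√241):Q] = 2 (min poly x^2 - 241, irreducible since 241 is squarefree > 1). For the top step, suppose √22 ∈ Q(√241), say √22 = c + d√241 with c, d ∈ Q. Squaring: 22 = c^2 + 241d^2 + 2cd√241. Since √241 ∉ Q this forces 2cd = 0. If d = 0 then √22 = c ∈ Q, contradicting 22 squarefree > 1. If c = 0 then 22 = 241d^2, so 241·22 = (241d)^2 is a perfect square in Q — but 241·22 = 5302 is not a perfect square (since 241 and 22 are distinct squarefree integers). Contradiction. Hence √22 ∉ Q(√241), so x^2 - 22 stays irreducible over Q(√241) and [Q(√241, √22) : Q(√241)] = 2. By the tower law, [Q(√241, √22) : Q] = 2 · 2 = 4.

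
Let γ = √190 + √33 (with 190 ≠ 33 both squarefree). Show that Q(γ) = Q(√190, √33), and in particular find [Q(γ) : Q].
[Q(γ) : Q] = 4 (equivalently, Q(γ) = Q(√190, √33))

Obviously Q(γ) ⊆ Q(√190, √33), and [Q(√190, √33):Q] = 4 (since 190, 33 are distinct squarefree integers > 1 with 6270 not a perfect square). To show equality we compute the minimal polynomial of γ. From γ = √190 + √33: γ^2 = 190 + 2√(6270) + 33 = 223 + 2√(6270), so γ^2 - 223 = 2√(6270); squaring, (γ^2 - 223)^2 = 4·6270, i.e. γ^4 - 446γ^2 + 49729 - 25080 = 0, i.e. γ^4 - 446γ^2 + 24649 = 0. So γ is a root of x^4 - 446x^2 + 24649. This polynomial is irreducible over Q: it has no rational root (each ±√190 ± √33 is irrational), and any factorization into two quadratics over Q would force √(6270) ∈ Q (pairing opposite roots) or √190, √33 ∈ Q (other pairings), all impossible. Hence [Q(γ):Q] = 4 = [Q(√190, √33):Q], so Q(γ) = Q(√190, √33).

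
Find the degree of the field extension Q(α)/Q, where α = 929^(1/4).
[Q(α):Q] = 4

α is a root of x^4 - 929. By Eisenstein's criterion at the prime p = 929 (which divides the constant term 929 but p^2 = 863041 does not, since 929 is squarefree), x^4 - 929 is irreducible over Q. Hence [Q(α):Q] = 4.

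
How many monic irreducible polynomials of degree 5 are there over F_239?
There are 155962252992 monic irreducible polynomials of degree 5 over F_239

Each element of F_{239^5} that lies in no proper subfield is a root of exactly one monic irreducible of degree 5 over F_239, and each such polynomial has 5 distinct roots in F_{239^5}. By Möbius inversion the count is N_239(5) = (1/5) Σ_{d|5} μ(5/d) · 239^d = (1/5)(μ(5)·239^1 + μ(1)·239^5) = 779811264960/5 = 155962252992.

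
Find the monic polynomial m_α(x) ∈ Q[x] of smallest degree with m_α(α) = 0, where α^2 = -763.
m_α(x) = x^2 + 763

α satisfies α^2 + 763 = 0, so x^2 + 763 annihilates α. Since d = -763 is squarefree and ≠ 1, it is not a perfect square in Q, so x^2 + 763 has no rational root and is therefore irreducible over Q (a degree-2 polynomial over a field is irreducible iff it has no root). Hence m_α(x) = x^2 + 763.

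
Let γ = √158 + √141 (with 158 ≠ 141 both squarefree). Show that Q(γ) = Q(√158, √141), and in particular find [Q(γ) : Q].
[Q(γ) : Q] = 4 (equivalently, Q(γ) = Q(√158, √141))

Obviously Q(γ) ⊆ Q(√158, √141), and [Q(√158, √141):Q] = 4 (since 158, 141 are distinct squarefree integers > 1 with 22278 not a perfect square). To show equality we compute the minimal polynomial of γ. From γ = √158 + √141: γ^2 = 158 + 2√(22278) + 141 = 299 + 2√(22278), so γ^2 - 299 = 2√(22278); squaring, (γ^2 - 299)^2 = 4·22278, i.e. γ^4 - 598γ^2 + 89401 - 89112 = 0, i.e. γ^4 - 598γ^2 + 289 = 0. So γ is a root of x^4 - 598x^2 + 289. This polynomial is irreducible over Q: it has no rational root (each ±√158 ± √141 is irrational), and any factorization into two quadratics over Q would force √(22278) ∈ Q (pairing opposite roots) or √158, √141 ∈ Q (other pairings), all impossible. Hence [Q(γ):Q] = 4 = [Q(√158, √141):Q], so Q(γ) = Q(√158, √141).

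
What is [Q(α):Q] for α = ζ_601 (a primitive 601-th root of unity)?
[Q(α):Q] = 600

The minimal polynomial of ζ_601 over Q is the 601-th cyclotomic polynomial Φ_601(x), which is irreducible over Q and has degree φ(601) = 600. Hence [Q(α):Q] = φ(601) = 600.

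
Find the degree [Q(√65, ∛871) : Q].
[Q(√65, ∛871) : Q] = 6

Let L = Q(√65, ∛871). Since Q(√65) ⊂ L and [Q(√65):Q] = 2, the tower law gives 2 | [L:Q]. Likewise Q(∛871) ⊂ L with [Q(∛871):Q] = 3 (because 871 is not a perfect cube), so 3 | [L:Q]. As gcd(2,3) = 1, [L:Q] is divisible by 6. Conversely L is generated over Q by √65 and ∛871, so [L:Q] ≤ 2·3 = 6. Therefore [Q(√65, ∛871) : Q] = 6.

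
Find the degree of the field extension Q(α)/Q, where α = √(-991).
[Q(α):Q] = 2

[Q(α):Q] equals the degree of the minimal polynomial of α. Here α^2 = -991 and x^2 + 991 is irreducible (d = -991 is squarefree, ≠ 1, hence not a square), so deg(m_α) = 2. Thus [Q(α):Q] = 2.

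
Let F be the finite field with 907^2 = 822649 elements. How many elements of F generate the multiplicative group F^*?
There are φ(822648) = 271200 primitive elements

F_q^* is cyclic of order q - 1 = 822648. A cyclic group of order m has exactly φ(m) generators. Here m = 822648 = 2^3 · 3 · 151 · 227, so the number of primitive elements is φ(822648) = 271200.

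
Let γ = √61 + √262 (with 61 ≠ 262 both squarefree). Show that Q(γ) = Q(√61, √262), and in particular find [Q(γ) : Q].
[Q(γ) : Q] = 4 (equivalently, Q(γ) = Q(√61, √262))

Obviously Q(γ) ⊆ Q(√61, √262), and [Q(√61, √262):Q] = 4 (since 61, 262 are distinct squarefree integers > 1 with 15982 not a perfect square). To show equality we compute the minimal polynomial of γ. From γ = √61 + √262: γ^2 = 61 + 2√(15982) + 262 = 323 + 2√(15982), so γ^2 - 323 = 2√(15982); squaring, (γ^2 - 323)^2 = 4·15982, i.e. γ^4 - 646γ^2 + 104329 - 63928 = 0, i.e. γ^4 - 646γ^2 + 40401 = 0. So γ is a root of x^4 - 646x^2 + 40401. This polynomial is irreducible over Q: it has no rational root (each ±√61 ± √262 is irrational), and any factorization into two quadratics over Q would force √(15982) ∈ Q (pairing opposite roots) or √61, √262 ∈ Q (other pairings), all impossible. Hence [Q(γ):Q] = 4 = [Q(√61, √262):Q], so Q(γ) = Q(√61, √262).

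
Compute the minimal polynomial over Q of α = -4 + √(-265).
m_α(x) = x^2 + 8x + 281

From α + 4 = √(-265), squaring gives (α + 4)^2 = -265, i.e. α^2 + 8α + 16 = -265, so α^2 + 8α + 281 = 0. The discriminant of x^2 + 8x + 281 is (8)^2 - 4·(281) = 64 - 1124 = -1060, and 4·(-265) is not a perfect square in Q since -265 is squarefree and ≠ 1. Hence x^2 + 8x + 281 is irreducible over Q and is the minimal polynomial of α.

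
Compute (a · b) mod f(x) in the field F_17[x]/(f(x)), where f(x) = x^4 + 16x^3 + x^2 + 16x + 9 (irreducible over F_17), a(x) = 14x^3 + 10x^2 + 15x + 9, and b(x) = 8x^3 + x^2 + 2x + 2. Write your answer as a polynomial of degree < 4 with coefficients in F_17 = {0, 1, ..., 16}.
a · b ≡ 4x^3 + 8x^2 + 10x + 11 (mod f(x))

Multiply in F_17[x]: a(x)·b(x) = (14x^3 + 10x^2 + 15x + 9)·(8x^3 + x^2 + 2x + 2) = 10x^6 + 9x^5 + 5x^4 + 16x^3 + 8x^2 + 14x + 1. This has degree ≥ 4, so divide by f(x) over F_17: 10x^6 + 9x^5 + 5x^4 + 16x^3 + 8x^2 + 14x + 1 = (10x^2 + 2x + 14)·(x^4 + 16x^3 + x^2 + 16x + 9) + (4x^3 + 8x^2 + 10x + 11). Hence a·b ≡ 4x^3 + 8x^2 + 10x + 11 (mod f). (F_17[x]/(f) is a field with 17^4 = 83521 elements since f is irreducible of degree 4.)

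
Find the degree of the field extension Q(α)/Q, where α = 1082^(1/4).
[Q(α):Q] = 4

α is a root of x^4 - 1082. By Eisenstein's criterion at the prime p = 2 (which divides the constant term 1082 but p^2 = 4 does not, since 1082 is squarefree), x^4 - 1082 is irreducible over Q. Hence [Q(α):Q] = 4.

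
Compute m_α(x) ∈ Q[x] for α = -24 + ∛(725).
m_α(x) = x^3 + 72x^2 + 1728x + 13099

Set β = α + 24 = ∛(725), so β^3 = 725. Then (α + 24)^3 - 725 = 0, i.e. α is a root of g(x) = (x + 24)^3 - 725 = x^3 + 72x^2 + 1728x + 13099. Since g(x) = h(x + 24) where h(x) = x^3 - 725, and h is irreducible over Q (because 725 is not a perfect cube, so h has no rational root, and a monic cubic with no rational root is irreducible), g is also irreducible (irreducibility is preserved under the substitution x → x + 24). Hence m_α(x) = x^3 + 72x^2 + 1728x + 13099.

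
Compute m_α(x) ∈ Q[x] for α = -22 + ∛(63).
m_α(x) = x^3 + 66x^2 + 1452x + 10585

Set β = α + 22 = ∛(63), so β^3 = 63. Then (α + 22)^3 - 63 = 0, i.e. α is a root of g(x) = (x + 22)^3 - 63 = x^3 + 66x^2 + 1452x + 10585. Since g(x) = h(x + 22) where h(x) = x^3 - 63, and h is irreducible over Q (because 63 is not a perfect cube, so h has no rational root, and a monic cubic with no rational root is irreducible), g is also irreducible (irreducibility is preserved under the substitution x → x + 22). Hence m_α(x) = x^3 + 66x^2 + 1452x + 10585.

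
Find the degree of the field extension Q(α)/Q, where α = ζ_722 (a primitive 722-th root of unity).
[Q(α):Q] = 342

The minimal polynomial of ζ_722 over Q is the 722-th cyclotomic polynomial Φ_722(x), which is irreducible over Q and has degree φ(722) = 342. Hence [Q(α):Q] = φ(722) = 342.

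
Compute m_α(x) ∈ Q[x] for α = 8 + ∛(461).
m_α(x) = x^3 - 24x^2 + 192x - 973

Set β = α - 8 = ∛(461), so β^3 = 461. Then (α - 8)^3 - 461 = 0, i.e. α is a root of g(x) = (x - 8)^3 - 461 = x^3 - 24x^2 + 192x - 973. Since g(x) = h(x - 8) where h(x) = x^3 - 461, and h is irreducible over Q (because 461 is not a perfect cube, so h has no rational root, and a monic cubic with no rational root is irreducible), g is also irreducible (irreducibility is preserved under the substitution x → x - 8). Hence m_α(x) = x^3 - 24x^2 + 192x - 973.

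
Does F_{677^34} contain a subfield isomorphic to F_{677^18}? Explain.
No: F_{677^18} is not a subfield of F_{677^34}

F_{p^m} embeds in F_{p^n} iff m | n. Here 18 ∤ 34 (since 34 = 1·18 + 16 with remainder 16 ≠ 0), so F_{677^18} is not a subfield of F_{677^34}. Equivalently: if it were, the tower law would give 18 = [F_{677^18}:F_677] dividing [F_{677^34}:F_677] = 34, contradiction.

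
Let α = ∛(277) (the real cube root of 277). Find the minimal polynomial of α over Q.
m_α(x) = x^3 - 277

α satisfies α^3 = 277, so x^3 - 277 annihilates α. By the rational root test, a rational root p/q (in lowest terms) of x^3 - 277 would satisfy p^3 = 277 q^3, forcing q = 1 and p^3 = 277; but 277 is not a perfect cube, contradiction. A monic cubic over Q with no rational root is irreducible (any nontrivial factorization would include a linear factor). Hence x^3 - 277 is the minimal polynomial of α, and in particular [Q(α):Q] = 3.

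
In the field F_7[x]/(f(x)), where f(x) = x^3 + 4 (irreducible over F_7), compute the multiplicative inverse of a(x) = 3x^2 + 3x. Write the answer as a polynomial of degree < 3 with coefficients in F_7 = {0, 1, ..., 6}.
a(x)^(-1) ≡ x^2 + 3x + 4 (mod f(x))

Since f is irreducible over F_7, F_7[x]/(f) is a field and a(x) ≠ 0 has an inverse. Apply the extended Euclidean algorithm to f(x) and a(x) in F_7[x]: f(x) = (5x + 2)·a(x) + (x + 4);  a(x) = (3x + 5)·(x + 4) + (1). The last nonzero remainder is the constant 1 = gcd(f, a) in F_7. Back-substituting through the division chain expresses 1 = s(x)·a(x) + t(x)·f(x) with s(x) ≡ x^2 + 3x + 4 (mod f), so a(x)^(-1) ≡ s(x) = x^2 + 3x + 4 (mod f). Check: (3x^2 + 3x)·(x^2 + 3x + 4) = 3x^4 + 5x^3 + 5x ≡ 1 (mod x^3 + 4).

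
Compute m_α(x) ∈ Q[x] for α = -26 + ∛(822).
m_α(x) = x^3 + 78x^2 + 2028x + 16754

Set β = α + 26 = ∛(822), so β^3 = 822. Then (α + 26)^3 - 822 = 0, i.e. α is a root of g(x) = (x + 26)^3 - 822 = x^3 + 78x^2 + 2028x + 16754. Since g(x) = h(x + 26) where h(x) = x^3 - 822, and h is irreducible over Q (because 822 is not a perfect cube, so h has no rational root, and a monic cubic with no rational root is irreducible), g is also irreducible (irreducibility is preserved under the substitution x → x + 26). Hence m_α(x) = x^3 + 78x^2 + 2028x + 16754.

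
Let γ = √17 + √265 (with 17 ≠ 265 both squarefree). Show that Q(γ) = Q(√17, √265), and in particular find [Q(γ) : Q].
[Q(γ) : Q] = 4 (equivalently, Q(γ) = Q(√17, √265))

Obviously Q(γ) ⊆ Q(√17, √265), and [Q(√17, √265):Q] = 4 (since 17, 265 are distinct squarefree integers > 1 with 4505 not a perfect square). To show equality we compute the minimal polynomial of γ. From γ = √17 + √265: γ^2 = 17 + 2√(4505) + 265 = 282 + 2√(4505), so γ^2 - 282 = 2√(4505); squaring, (γ^2 - 282)^2 = 4·4505, i.e. γ^4 - 564γ^2 + 79524 - 18020 = 0, i.e. γ^4 - 564γ^2 + 61504 = 0. So γ is a root of x^4 - 564x^2 + 61504. This polynomial is irreducible over Q: it has no rational root (each ±√17 ± √265 is irrational), and any factorization into two quadratics over Q would force √(4505) ∈ Q (pairing opposite roots) or √17, √265 ∈ Q (other pairings), all impossible. Hence [Q(γ):Q] = 4 = [Q(√17, √265):Q], so Q(γ) = Q(√17, √265).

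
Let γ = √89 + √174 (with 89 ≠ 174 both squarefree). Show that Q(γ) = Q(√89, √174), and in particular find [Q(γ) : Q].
[Q(γ) : Q] = 4 (equivalently, Q(γ) = Q(√89, √174))

Obviously Q(γ) ⊆ Q(√89, √174), and [Q(√89, √174):Q] = 4 (since 89, 174 are distinct squarefree integers > 1 with 15486 not a perfect square). To show equality we compute the minimal polynomial of γ. From γ = √89 + √174: γ^2 = 89 + 2√(15486) + 174 = 263 + 2√(15486), so γ^2 - 263 = 2√(15486); squaring, (γ^2 - 263)^2 = 4·15486, i.e. γ^4 - 526γ^2 + 69169 - 61944 = 0, i.e. γ^4 - 526γ^2 + 7225 = 0. So γ is a root of x^4 - 526x^2 + 7225. This polynomial is irreducible over Q: it has no rational root (each ±√89 ± √174 is irrational), and any factorization into two quadratics over Q would force √(15486) ∈ Q (pairing opposite roots) or √89, √174 ∈ Q (other pairings), all impossible. Hence [Q(γ):Q] = 4 = [Q(√89, √174):Q], so Q(γ) = Q(√89, √174).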